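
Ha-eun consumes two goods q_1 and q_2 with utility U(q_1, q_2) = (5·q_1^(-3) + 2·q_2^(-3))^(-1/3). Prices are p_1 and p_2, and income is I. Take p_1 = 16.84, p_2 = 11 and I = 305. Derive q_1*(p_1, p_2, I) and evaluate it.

MRS = MU_q_1/MU_q_2 = (5/2)·(q_2/q_1)^(4). Set equal to p_1/p_2.
Hence q_2/q_1 = ((2/5)·p_1/p_2)^(1/(4)), i.e. raised to the 0.25 power.
Substitute q_2 = (q_2/q_1)·q_1 into the budget: q_1* = I/(p_1 + p_2·(q_2/q_1)).
Numerically q_2/q_1 = 0.884611, so q_1* = 305/(16.84 + 11·0.884611) = 11.4788.

q_1* = 11.4788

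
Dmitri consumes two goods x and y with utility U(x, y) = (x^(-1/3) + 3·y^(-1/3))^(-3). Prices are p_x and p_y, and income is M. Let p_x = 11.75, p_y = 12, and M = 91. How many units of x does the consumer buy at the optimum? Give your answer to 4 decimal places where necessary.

MU_x ∝ x^(-4/3), MU_y ∝ 3·y^(-4/3), so MRS = (1/3)·(y/x)^(4/3) = p_x/p_y.
Solve for the ratio: y/x = [3·p_x/p_y]^(0.75).
With the ratio pinned down, the budget gives x* = M/(p_x + p_y·(y/x)) and y* = (y/x)·x*.
Numerically y/x = 2.243796, so x* = 91/(11.75 + 12·2.243796) = 2.3529.

x* = 2.3529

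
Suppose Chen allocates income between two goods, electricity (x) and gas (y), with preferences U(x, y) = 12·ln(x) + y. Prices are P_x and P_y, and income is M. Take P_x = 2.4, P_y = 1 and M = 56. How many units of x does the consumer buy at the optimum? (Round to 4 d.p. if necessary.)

MU_x = 12/x, MU_y = 1. Tangency: 12/x = P_x/P_y.
So x*(P_x,P_y) = 12·P_y/P_x, independent of income; and y* = (M − 12·P_y)/P_y.
At the given prices: x* = 12·1/2.4 = 5.

x* = 5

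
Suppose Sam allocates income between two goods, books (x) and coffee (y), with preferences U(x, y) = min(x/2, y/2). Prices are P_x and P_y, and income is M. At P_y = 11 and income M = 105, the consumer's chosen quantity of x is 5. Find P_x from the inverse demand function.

With perfect complements, no substitution: consume in ratio x:y = 2:2.
Budget: P_x·x + P_y·x = M, so (2·P_x + 2·P_y)·x = 2·M.
Demand: x*(P_x,P_y,M) = 2·M/(2·P_x + 2·P_y), y* = 2·M/(2·P_x + 2·P_y).
Set x* = 5 in the demand function and solve for P_x: P_x = 10.

P_x = 10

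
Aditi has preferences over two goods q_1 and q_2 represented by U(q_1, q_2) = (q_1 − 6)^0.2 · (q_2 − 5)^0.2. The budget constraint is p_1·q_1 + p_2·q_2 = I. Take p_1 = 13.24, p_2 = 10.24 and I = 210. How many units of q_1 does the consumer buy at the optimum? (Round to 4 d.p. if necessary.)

Let q_1' = q_1−6, q_2' = q_2−5. MRS = q_2'/q_1' = p_1/p_2.
Substituting into the budget: q_1* = 6 + 0.5·(I − 6·p_1 − 5·p_2)/p_1, and q_2* = 5 + 0.5·(…)/p_2.
Discretionary income = 210 − 6·13.24 − 5·10.24 = 79.36; q_1* = 6 + 0.5·79.36/13.24 = 8.997.

q_1* = 8.997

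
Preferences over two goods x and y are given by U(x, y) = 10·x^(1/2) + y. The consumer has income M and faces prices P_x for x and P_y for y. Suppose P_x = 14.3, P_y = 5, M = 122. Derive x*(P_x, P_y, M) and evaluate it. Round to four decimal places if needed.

x* = 3.0564

MU_x = 5/√x, MU_y = 1. Tangency: 5/√x = P_x/P_y.
Thus x* = (5·P_y/P_x)² — independent of M — with the rest of income spent on y.
Plugging in: x* = (5·5/14.3)² = 3.0564.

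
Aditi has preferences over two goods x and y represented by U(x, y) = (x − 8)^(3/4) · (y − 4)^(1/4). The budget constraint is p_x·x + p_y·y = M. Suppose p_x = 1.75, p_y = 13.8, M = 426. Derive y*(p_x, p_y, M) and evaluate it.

This is Cobb-Douglas in (x−8, y−4): tangency gives 0.75·p_y·(y−4) = 0.25·p_x·(x−8).
After buying the subsistence bundle (8, 4), a share 0.75 of the remaining income goes to x: x* = 8 + 0.75·(M − 8p_x − 4p_y)/p_x.
Discretionary income = 426 − 8·1.75 − 4·13.8 = 356.8; y* = 4 + 0.25·356.8/13.8 = 10.4638.

y* = 10.4638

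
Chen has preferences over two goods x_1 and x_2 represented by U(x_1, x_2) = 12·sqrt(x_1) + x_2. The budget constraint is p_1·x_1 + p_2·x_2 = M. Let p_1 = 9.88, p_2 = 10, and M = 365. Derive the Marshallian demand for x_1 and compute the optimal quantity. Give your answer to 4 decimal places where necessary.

Thus x_1* = (6·p_2/p_1)² — independent of M — with the rest of income spent on x_2.
Plugging in: x_1* = (6·10/9.88)² = 36.8798.

x_1* = 36.8798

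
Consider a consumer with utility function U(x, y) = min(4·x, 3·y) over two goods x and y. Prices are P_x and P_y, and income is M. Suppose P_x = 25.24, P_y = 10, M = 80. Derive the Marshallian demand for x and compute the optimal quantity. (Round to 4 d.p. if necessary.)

With perfect complements, no substitution: consume in ratio x:y = 3:4.
Budget: P_x·x + P_y·(4/3)·x = M, so (3·P_x + 4·P_y)·x = 3·M.
Demand: x*(P_x,P_y,M) = 3·M/(3·P_x + 4·P_y), y* = 4·M/(3·P_x + 4·P_y).
Here 3·25.24 + 4·10 = 115.72, giving x* = 2.074.

x* = 2.074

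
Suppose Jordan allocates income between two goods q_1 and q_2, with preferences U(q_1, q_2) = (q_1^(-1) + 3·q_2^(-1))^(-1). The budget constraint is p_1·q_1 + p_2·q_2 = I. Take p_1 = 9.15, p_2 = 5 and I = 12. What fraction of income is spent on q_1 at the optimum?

share on q_1 = 0.4385

MRS = MU_q_1/MU_q_2 = (1/3)·(q_2/q_1)^(2). Set equal to p_1/p_2.
Solve for the ratio: q_2/q_1 = [3·p_1/p_2]^(0.5).
With the ratio pinned down, the budget gives q_1* = I/(p_1 + p_2·(q_2/q_1)) and q_2* = (q_2/q_1)·q_1*.
Numerically q_2/q_1 = 2.343075, so q_1* = 12/(9.15 + 5·2.343075) = 0.5751 and q_2* = 2.343075·0.5751 = 1.3475.
Expenditure on q_1: 9.15·0.5751 = 5.2623; share = 0.4385.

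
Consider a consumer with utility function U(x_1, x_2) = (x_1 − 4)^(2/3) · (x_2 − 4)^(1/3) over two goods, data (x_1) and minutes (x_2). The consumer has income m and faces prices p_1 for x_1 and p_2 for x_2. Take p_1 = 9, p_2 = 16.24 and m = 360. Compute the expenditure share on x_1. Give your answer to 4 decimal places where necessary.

Let x_1' = x_1−4, x_2' = x_2−4. MRS = 2·x_2'/x_1' = p_1/p_2.
Substituting into the budget: x_1* = 4 + 2/3·(m − 4·p_1 − 4·p_2)/p_1, and x_2* = 4 + 1/3·(…)/p_2.
Discretionary income = 360 − 4·9 − 4·16.24 = 259.04; x_1* = 4 + 2/3·259.04/9 = 23.1881; x_2* = 4 + 1/3·259.04/16.24 = 9.3169.
Expenditure on x_1: 9·23.1881 = 208.6933; share = 0.5797.

share on x_1 = 0.5797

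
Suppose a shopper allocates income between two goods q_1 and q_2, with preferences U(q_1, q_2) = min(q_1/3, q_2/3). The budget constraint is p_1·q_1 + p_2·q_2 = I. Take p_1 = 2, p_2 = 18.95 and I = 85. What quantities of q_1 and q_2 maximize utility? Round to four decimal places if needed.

q_1* = 4.0573, q_2* = 4.0573

With perfect complements, no substitution: consume in ratio q_1:q_2 = 3:3.
Budget: p_1·q_1 + p_2·q_1 = I, so (3·p_1 + 3·p_2)·q_1 = 3·I.
Demand: q_1*(p_1,p_2,I) = 3·I/(3·p_1 + 3·p_2), q_2* = 3·I/(3·p_1 + 3·p_2).
Here 3·2 + 3·18.95 = 62.85, giving q_1* = 4.0573 and q_2* = 4.0573.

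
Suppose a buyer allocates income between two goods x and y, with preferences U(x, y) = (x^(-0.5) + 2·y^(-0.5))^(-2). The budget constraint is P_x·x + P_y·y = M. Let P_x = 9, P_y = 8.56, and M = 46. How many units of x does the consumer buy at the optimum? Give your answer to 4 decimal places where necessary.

x* = 1.9957

MU_x ∝ x^(-1.5), MU_y ∝ 2·y^(-1.5), so MRS = (1/2)·(y/x)^(1.5) = P_x/P_y.
Solve for the ratio: y/x = [2·P_x/P_y]^(2/3).
Substitute y = (y/x)·x into the budget: x* = M/(P_x + P_y·(y/x)).
Numerically y/x = 1.641342, so x* = 46/(9 + 8.56·1.641342) = 1.9957.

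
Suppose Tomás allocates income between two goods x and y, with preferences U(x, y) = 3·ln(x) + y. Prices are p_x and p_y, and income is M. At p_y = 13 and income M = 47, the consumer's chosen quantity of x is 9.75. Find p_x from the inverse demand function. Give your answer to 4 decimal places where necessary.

Set MRS = p_x/p_y: (3/x)/1 = p_x/p_y.
So x*(p_x,p_y) = 3·p_y/p_x, independent of income; and y* = (M − 3·p_y)/p_y.
Set x* = 9.75 in the demand function and solve for p_x: p_x = 4.

p_x = 4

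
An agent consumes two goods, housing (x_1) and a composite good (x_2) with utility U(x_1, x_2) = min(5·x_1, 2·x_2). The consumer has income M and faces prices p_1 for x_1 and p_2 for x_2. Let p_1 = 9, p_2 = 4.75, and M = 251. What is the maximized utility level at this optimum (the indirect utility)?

V = 60.1198

Leontief preferences: the optimum is at the kink where x_1/2 = x_2/5, i.e. x_2 = (5/2)·x_1.
Budget: p_1·x_1 + p_2·(5/2)·x_1 = M, so (2·p_1 + 5·p_2)·x_1 = 2·M.
Demand: x_1*(p_1,p_2,M) = 2·M/(2·p_1 + 5·p_2), x_2* = 5·M/(2·p_1 + 5·p_2).
Here 2·9 + 5·4.75 = 41.75, giving x_1* = 12.024 and x_2* = 30.0599.
Utility at the optimum: U(12.024, 30.0599) = 60.1198.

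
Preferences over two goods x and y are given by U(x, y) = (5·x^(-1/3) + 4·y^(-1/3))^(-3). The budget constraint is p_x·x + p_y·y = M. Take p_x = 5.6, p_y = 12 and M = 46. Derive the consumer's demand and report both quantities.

x* = 4.0595, y* = 1.9389

MRS = MU_x/MU_y = (5/4)·(y/x)^(4/3). Set equal to p_x/p_y.
Hence y/x = ((4/5)·p_x/p_y)^(1/(4/3)), i.e. raised to the 0.75 power.
With the ratio pinned down, the budget gives x* = M/(p_x + p_y·(y/x)) and y* = (y/x)·x*.
Numerically y/x = 0.477609, so x* = 46/(5.6 + 12·0.477609) = 4.0595 and y* = 0.477609·4.0595 = 1.9389.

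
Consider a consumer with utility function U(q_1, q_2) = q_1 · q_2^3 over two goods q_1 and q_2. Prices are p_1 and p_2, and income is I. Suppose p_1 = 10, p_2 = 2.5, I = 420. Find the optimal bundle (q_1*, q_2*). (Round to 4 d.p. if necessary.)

q_1* = 10.5, q_2* = 126

Tangency: MRS = (1/3)·q_2/q_1 = p_1/p_2.
Rearranging, p_2·q_2 = 3·p_1·q_1. Substituting into the budget gives p_1·q_1·(1 + 3) = I.
Demand: q_1*(p_1,p_2,I) = 0.25·I/p_1 and q_2* = 0.75·I/p_2.
At p_1=10, p_2=2.5, I=420: q_1* = 0.25·420/10 = 10.5, q_2* = 126.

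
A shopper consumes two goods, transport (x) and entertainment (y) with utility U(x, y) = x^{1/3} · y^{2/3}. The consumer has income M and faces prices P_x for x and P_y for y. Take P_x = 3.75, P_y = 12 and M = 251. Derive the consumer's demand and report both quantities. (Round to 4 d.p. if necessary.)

Tangency: MRS = (1/2)·y/x = P_x/P_y.
Rearranging, P_y·y = 2·P_x·x. Substituting into the budget gives P_x·x·(1 + 2) = M.
Demand: x*(P_x,P_y,M) = 1/3·M/P_x and y* = 2/3·M/P_y.
At P_x=3.75, P_y=12, M=251: x* = 1/3·251/3.75 = 22.3111, y* = 13.9444.

x* = 22.3111, y* = 13.9444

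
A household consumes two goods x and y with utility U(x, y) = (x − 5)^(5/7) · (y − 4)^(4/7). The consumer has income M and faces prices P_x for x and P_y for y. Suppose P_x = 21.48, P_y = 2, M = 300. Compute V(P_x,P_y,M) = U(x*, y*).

This is Cobb-Douglas in (x−5, y−4): tangency gives 5/7·P_y·(y−4) = 4/7·P_x·(x−5).
Substituting into the budget: x* = 5 + 5/9·(M − 5·P_x − 4·P_y)/P_x, and y* = 4 + 4/9·(…)/P_y.
Discretionary income = 300 − 5·21.48 − 4·2 = 184.6; x* = 5 + 5/9·184.6/21.48 = 9.7745; y* = 4 + 4/9·184.6/2 = 45.0222.
Utility at the optimum: U(9.7745, 45.0222) = 25.5077.

V = 25.5077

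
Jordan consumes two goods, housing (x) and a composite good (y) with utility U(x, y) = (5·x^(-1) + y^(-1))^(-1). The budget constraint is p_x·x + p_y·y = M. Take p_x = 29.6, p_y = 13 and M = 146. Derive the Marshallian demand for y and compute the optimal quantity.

y* = 2.5676

From the CES first-order condition, 5·(y/x)^(2) = p_x/p_y.
Hence y/x = ((1/5)·p_x/p_y)^(1/(2)), i.e. raised to the 0.5 power.
With the ratio pinned down, the budget gives x* = M/(p_x + p_y·(y/x)) and y* = (y/x)·x*.
Numerically y/x = 0.674822, so x* = 146/(29.6 + 13·0.674822) = 3.8048 and y* = 0.674822·3.8048 = 2.5676.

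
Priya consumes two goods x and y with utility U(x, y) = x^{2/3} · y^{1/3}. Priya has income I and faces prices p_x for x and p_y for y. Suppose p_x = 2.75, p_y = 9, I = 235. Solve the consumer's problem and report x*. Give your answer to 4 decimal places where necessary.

The MRS is 2·y/x. Set MRS = p_x/p_y.
So 2/3·p_y·y = 1/3·p_x·x; combined with the budget, a share 2/3 of income goes to x.
Demand: x*(p_x,p_y,I) = 2/3·I/p_x and y* = 1/3·I/p_y.
At p_x=2.75, p_y=9, I=235: x* = 2/3·235/2.75 = 56.9697.

x* = 56.9697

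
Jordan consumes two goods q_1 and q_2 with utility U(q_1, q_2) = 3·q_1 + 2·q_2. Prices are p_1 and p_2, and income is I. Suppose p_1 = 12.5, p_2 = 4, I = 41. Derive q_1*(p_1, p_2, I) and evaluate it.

q_1* = 0

Linear utility — the consumer picks whichever good has higher MU/price: 3/12.5 = 0.24 vs 2/4 = 0.5.
q_2 gives more utility per dollar, so spend all income on q_2: q_2* = I/p_2, q_1* = 0.
Numerically: q_1* = 0, q_2* = 10.25.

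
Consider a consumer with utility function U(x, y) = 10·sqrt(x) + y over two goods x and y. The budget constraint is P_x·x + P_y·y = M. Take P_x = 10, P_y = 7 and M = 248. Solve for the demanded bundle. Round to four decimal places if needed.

Utility is quasi-linear in y; the FOC for x is 5/√x = P_x/P_y.
Thus x* = (5·P_y/P_x)² — independent of M — with the rest of income spent on y.
Plugging in: x* = (5·7/10)² = 12.25, y* = 17.9286.

x* = 12.25, y* = 17.9286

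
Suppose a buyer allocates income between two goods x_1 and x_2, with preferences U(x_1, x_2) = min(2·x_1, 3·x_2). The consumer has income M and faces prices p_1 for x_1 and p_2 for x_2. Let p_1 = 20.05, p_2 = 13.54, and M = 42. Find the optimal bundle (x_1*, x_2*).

Leontief preferences: the optimum is at the kink where x_1/3 = x_2/2, i.e. x_2 = (2/3)·x_1.
Budget: p_1·x_1 + p_2·(2/3)·x_1 = M, so (3·p_1 + 2·p_2)·x_1 = 3·M.
Demand: x_1*(p_1,p_2,M) = 3·M/(3·p_1 + 2·p_2), x_2* = 2·M/(3·p_1 + 2·p_2).
Here 3·20.05 + 2·13.54 = 87.23, giving x_1* = 1.4445 and x_2* = 0.963.

x_1* = 1.4445, x_2* = 0.963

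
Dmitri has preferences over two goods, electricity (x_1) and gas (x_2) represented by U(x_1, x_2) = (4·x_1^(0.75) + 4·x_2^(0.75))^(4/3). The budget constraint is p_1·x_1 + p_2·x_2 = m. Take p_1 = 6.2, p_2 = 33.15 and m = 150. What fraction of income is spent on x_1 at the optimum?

From the CES first-order condition, (x_2/x_1)^(0.25) = p_1/p_2.
Solve for the ratio: x_2/x_1 = [p_1/p_2]^(4).
With the ratio pinned down, the budget gives x_1* = m/(p_1 + p_2·(x_2/x_1)) and x_2* = (x_2/x_1)·x_1*.
Numerically x_2/x_1 = 0.001224, so x_1* = 150/(6.2 + 33.15·0.001224) = 24.0363 and x_2* = 0.001224·24.0363 = 0.0294.
Expenditure on x_1: 6.2·24.0363 = 149.025; share = 0.9935.

share on x_1 = 0.9935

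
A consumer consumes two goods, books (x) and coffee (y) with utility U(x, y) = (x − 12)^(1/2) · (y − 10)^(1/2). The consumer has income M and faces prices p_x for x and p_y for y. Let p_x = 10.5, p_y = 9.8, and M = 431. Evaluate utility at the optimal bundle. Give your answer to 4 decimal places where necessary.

Let x' = x−12, y' = y−10. MRS = y'/x' = p_x/p_y.
After buying the subsistence bundle (12, 10), a share 0.5 of the remaining income goes to x: x* = 12 + 0.5·(M − 12p_x − 10p_y)/p_x.
Discretionary income = 431 − 12·10.5 − 10·9.8 = 207; x* = 12 + 0.5·207/10.5 = 21.8571; y* = 10 + 0.5·207/9.8 = 20.5612.
Utility at the optimum: U(21.8571, 20.5612) = 10.2031.

V = 10.2031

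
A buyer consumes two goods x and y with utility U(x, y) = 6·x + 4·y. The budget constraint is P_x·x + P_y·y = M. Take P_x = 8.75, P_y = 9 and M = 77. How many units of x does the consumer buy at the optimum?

Perfect substitutes: compare marginal utility per dollar. 6/P_x vs 4/P_y → 0.6857 vs 0.4444.
x gives more utility per dollar, so spend all income on x: x* = M/P_x, y* = 0.
Numerically: x* = 8.8, y* = 0.

x* = 8.8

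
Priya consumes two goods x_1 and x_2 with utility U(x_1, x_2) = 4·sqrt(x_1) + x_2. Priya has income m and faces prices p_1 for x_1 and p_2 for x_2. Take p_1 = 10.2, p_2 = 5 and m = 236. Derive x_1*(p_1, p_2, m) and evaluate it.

x_1* = 0.9612

Set MRS = p_1/p_2: 2·x_1^(−1/2) = p_1/p_2.
Solve: √x_1 = 2·p_2/p_1, so x_1*(p_1,p_2) = (2·p_2/p_1)², and x_2* = (m − p_1·x_1*)/p_2.
Plugging in: x_1* = (2·5/10.2)² = 0.9612.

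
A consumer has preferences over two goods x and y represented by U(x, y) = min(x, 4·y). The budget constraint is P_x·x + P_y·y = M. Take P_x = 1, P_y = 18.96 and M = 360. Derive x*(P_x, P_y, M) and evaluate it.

x* = 62.7178

Here 4·1 + 18.96 = 22.96, giving x* = 62.7178.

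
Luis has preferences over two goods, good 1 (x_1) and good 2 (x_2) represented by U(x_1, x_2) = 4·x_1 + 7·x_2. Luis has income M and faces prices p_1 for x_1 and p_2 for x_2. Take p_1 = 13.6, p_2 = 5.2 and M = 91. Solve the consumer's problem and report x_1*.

x_1* = 0

Linear utility — the consumer picks whichever good has higher MU/price: 4/13.6 = 0.2941 vs 7/5.2 = 1.3462.
x_2 gives more utility per dollar, so spend all income on x_2: x_2* = M/p_2, x_1* = 0.
Numerically: x_1* = 0, x_2* = 17.5.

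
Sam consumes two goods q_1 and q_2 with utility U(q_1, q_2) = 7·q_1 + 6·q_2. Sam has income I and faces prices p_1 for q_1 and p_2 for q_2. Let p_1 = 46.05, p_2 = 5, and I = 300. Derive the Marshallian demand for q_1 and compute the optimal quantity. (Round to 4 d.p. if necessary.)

q_1* = 0

Perfect substitutes: compare marginal utility per dollar. 7/p_1 vs 6/p_2 → 0.152 vs 1.2.
q_2 gives more utility per dollar, so spend all income on q_2: q_2* = I/p_2, q_1* = 0.
Numerically: q_1* = 0, q_2* = 60.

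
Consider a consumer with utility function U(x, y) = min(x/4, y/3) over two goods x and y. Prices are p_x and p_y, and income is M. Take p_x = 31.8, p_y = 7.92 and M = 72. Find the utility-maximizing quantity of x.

With perfect complements, no substitution: consume in ratio x:y = 4:3.
Budget: p_x·x + p_y·(3/4)·x = M, so (4·p_x + 3·p_y)·x = 4·M.
Demand: x*(p_x,p_y,M) = 4·M/(4·p_x + 3·p_y), y* = 3·M/(4·p_x + 3·p_y).
Here 4·31.8 + 3·7.92 = 150.96, giving x* = 1.9078.

x* = 1.9078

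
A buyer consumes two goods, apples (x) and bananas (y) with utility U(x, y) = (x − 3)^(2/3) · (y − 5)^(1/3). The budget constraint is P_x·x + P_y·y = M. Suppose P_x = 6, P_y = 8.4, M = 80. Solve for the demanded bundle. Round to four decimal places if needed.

This is Cobb-Douglas in (x−3, y−5): tangency gives 2/3·P_y·(y−5) = 1/3·P_x·(x−3).
Substituting into the budget: x* = 3 + 2/3·(M − 3·P_x − 5·P_y)/P_x, and y* = 5 + 1/3·(…)/P_y.
Discretionary income = 80 − 3·6 − 5·8.4 = 20; x* = 3 + 2/3·20/6 = 5.2222; y* = 5 + 1/3·20/8.4 = 5.7937.

x* = 5.2222, y* = 5.7937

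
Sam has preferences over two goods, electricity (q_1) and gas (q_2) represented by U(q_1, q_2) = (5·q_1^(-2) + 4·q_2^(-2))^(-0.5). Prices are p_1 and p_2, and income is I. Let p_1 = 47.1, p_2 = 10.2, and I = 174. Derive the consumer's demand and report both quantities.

q_1* = 2.7677, q_2* = 4.2785

MRS = MU_q_1/MU_q_2 = (5/4)·(q_2/q_1)^(3). Set equal to p_1/p_2.
Solve for the ratio: q_2/q_1 = [(4/5)·p_1/p_2]^(1/3).
With the ratio pinned down, the budget gives q_1* = I/(p_1 + p_2·(q_2/q_1)) and q_2* = (q_2/q_1)·q_1*.
Numerically q_2/q_1 = 1.54586, so q_1* = 174/(47.1 + 10.2·1.54586) = 2.7677 and q_2* = 1.54586·2.7677 = 4.2785.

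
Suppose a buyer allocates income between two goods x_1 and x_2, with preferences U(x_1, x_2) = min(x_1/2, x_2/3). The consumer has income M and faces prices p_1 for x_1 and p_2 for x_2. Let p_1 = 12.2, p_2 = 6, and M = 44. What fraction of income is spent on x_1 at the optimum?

share on x_1 = 0.5755

Leontief preferences: the optimum is at the kink where x_1/2 = x_2/3, i.e. x_2 = (3/2)·x_1.
Budget: p_1·x_1 + p_2·(3/2)·x_1 = M, so (2·p_1 + 3·p_2)·x_1 = 2·M.
Demand: x_1*(p_1,p_2,M) = 2·M/(2·p_1 + 3·p_2), x_2* = 3·M/(2·p_1 + 3·p_2).
Here 2·12.2 + 3·6 = 42.4, giving x_1* = 2.0755 and x_2* = 3.1132.
Expenditure on x_1: 12.2·2.0755 = 25.3208; share = 0.5755.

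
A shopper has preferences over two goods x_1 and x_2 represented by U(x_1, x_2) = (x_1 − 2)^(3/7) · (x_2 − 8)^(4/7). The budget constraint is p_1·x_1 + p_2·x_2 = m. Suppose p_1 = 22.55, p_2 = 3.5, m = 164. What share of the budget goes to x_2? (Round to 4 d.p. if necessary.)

Let x_1' = x_1−2, x_2' = x_2−8. MRS = (3/4)·x_2'/x_1' = p_1/p_2.
Substituting into the budget: x_1* = 2 + 3/7·(m − 2·p_1 − 8·p_2)/p_1, and x_2* = 8 + 4/7·(…)/p_2.
Discretionary income = 164 − 2·22.55 − 8·3.5 = 90.9; x_1* = 2 + 3/7·90.9/22.55 = 3.7276; x_2* = 8 + 4/7·90.9/3.5 = 22.8408.
Expenditure on x_2: 3.5·22.8408 = 79.9429; share = 0.4875.

share on x_2 = 0.4875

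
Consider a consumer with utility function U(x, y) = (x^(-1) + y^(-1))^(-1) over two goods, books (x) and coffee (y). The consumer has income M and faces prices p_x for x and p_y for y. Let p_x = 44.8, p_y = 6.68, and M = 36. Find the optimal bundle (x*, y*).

Substitute y = (y/x)·x into the budget: x* = M/(p_x + p_y·(y/x)).
Numerically y/x = 2.589708, so x* = 36/(44.8 + 6.68·2.589708) = 0.5797 and y* = 2.589708·0.5797 = 1.5013.

x* = 0.5797, y* = 1.5013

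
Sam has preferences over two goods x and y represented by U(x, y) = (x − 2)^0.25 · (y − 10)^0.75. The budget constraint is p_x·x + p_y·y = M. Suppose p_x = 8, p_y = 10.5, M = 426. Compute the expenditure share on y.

This is Cobb-Douglas in (x−2, y−10): tangency gives 0.25·p_y·(y−10) = 0.75·p_x·(x−2).
After buying the subsistence bundle (2, 10), a share 0.25 of the remaining income goes to x: x* = 2 + 0.25·(M − 2p_x − 10p_y)/p_x.
Discretionary income = 426 − 2·8 − 10·10.5 = 305; x* = 2 + 0.25·305/8 = 11.5312; y* = 10 + 0.75·305/10.5 = 31.7857.
Expenditure on y: 10.5·31.7857 = 333.75; share = 0.7835.

share on y = 0.7835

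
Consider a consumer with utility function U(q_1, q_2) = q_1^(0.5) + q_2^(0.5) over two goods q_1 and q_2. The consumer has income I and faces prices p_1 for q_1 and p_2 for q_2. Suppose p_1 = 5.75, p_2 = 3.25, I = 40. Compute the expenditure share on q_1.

Substitute q_2 = (q_2/q_1)·q_1 into the budget: q_1* = I/(p_1 + p_2·(q_2/q_1)).
Numerically q_2/q_1 = 3.130178, so q_1* = 40/(5.75 + 3.25·3.130178) = 2.5121 and q_2* = 3.130178·2.5121 = 7.8632.
Expenditure on q_1: 5.75·2.5121 = 14.4444; share = 0.3611.

share on q_1 = 0.3611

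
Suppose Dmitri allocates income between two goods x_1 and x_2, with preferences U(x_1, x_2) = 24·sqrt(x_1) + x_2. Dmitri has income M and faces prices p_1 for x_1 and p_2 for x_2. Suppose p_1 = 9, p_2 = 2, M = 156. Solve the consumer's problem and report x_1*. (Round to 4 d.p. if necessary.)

x_1* = 7.1111

MU_x_1 = 12/√x_1, MU_x_2 = 1. Tangency: 12/√x_1 = p_1/p_2.
Solve: √x_1 = 12·p_2/p_1, so x_1*(p_1,p_2) = (12·p_2/p_1)², and x_2* = (M − p_1·x_1*)/p_2.
Plugging in: x_1* = (12·2/9)² = 7.1111.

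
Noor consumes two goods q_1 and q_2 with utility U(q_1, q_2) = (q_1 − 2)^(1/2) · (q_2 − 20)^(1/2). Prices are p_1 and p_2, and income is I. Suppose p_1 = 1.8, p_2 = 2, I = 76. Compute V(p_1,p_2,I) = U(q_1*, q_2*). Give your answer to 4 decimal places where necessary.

V = 8.5381

This is Cobb-Douglas in (q_1−2, q_2−20): tangency gives 0.5·p_2·(q_2−20) = 0.5·p_1·(q_1−2).
After buying the subsistence bundle (2, 20), a share 0.5 of the remaining income goes to q_1: q_1* = 2 + 0.5·(I − 2p_1 − 20p_2)/p_1.
Discretionary income = 76 − 2·1.8 − 20·2 = 32.4; q_1* = 2 + 0.5·32.4/1.8 = 11; q_2* = 20 + 0.5·32.4/2 = 28.1.
Utility at the optimum: U(11, 28.1) = 8.5381.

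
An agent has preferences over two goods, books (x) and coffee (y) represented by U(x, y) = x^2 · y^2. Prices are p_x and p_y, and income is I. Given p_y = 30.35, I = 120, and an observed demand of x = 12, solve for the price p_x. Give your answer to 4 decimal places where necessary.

Tangency: MRS = y/x = p_x/p_y.
Rearranging, p_y·y = p_x·x. Substituting into the budget gives p_x·x·(1 + 1) = I.
Demand: x*(p_x,p_y,I) = 0.5·I/p_x and y* = 0.5·I/p_y.
Set x* = 12 in the demand function and solve for p_x: p_x = 5.

p_x = 5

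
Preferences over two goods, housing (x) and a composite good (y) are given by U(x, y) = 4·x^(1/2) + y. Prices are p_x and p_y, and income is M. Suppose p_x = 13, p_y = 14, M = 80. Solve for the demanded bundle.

Set MRS = p_x/p_y: 2·x^(−1/2) = p_x/p_y.
Thus x* = (2·p_y/p_x)² — independent of M — with the rest of income spent on y.
Plugging in: x* = (2·14/13)² = 4.6391, y* = 1.4066.

x* = 4.6391, y* = 1.4066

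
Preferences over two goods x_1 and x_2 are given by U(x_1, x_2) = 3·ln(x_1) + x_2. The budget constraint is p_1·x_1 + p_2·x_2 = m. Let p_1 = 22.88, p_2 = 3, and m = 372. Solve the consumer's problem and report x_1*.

x_1* = 0.3934

Set MRS = p_1/p_2: (3/x_1)/1 = p_1/p_2.
So x_1*(p_1,p_2) = 3·p_2/p_1, independent of income; and x_2* = (m − 3·p_2)/p_2.
At the given prices: x_1* = 3·3/22.88 = 0.3934.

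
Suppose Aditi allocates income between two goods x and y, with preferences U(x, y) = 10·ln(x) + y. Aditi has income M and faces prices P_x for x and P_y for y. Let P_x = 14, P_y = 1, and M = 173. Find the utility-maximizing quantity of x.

MU_x = 10/x, MU_y = 1. Tangency: 10/x = P_x/P_y.
So x*(P_x,P_y) = 10·P_y/P_x, independent of income; and y* = (M − 10·P_y)/P_y.
At the given prices: x* = 10·1/14 = 0.7143.

x* = 0.7143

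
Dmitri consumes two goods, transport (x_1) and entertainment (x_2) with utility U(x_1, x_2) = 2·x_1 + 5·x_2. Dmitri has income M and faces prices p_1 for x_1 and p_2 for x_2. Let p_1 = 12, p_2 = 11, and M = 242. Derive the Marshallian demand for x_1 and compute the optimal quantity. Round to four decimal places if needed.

x_1* = 0

Linear utility — the consumer picks whichever good has higher MU/price: 2/12 = 0.1667 vs 5/11 = 0.4545.
x_2 gives more utility per dollar, so spend all income on x_2: x_2* = M/p_2, x_1* = 0.
Numerically: x_1* = 0, x_2* = 22.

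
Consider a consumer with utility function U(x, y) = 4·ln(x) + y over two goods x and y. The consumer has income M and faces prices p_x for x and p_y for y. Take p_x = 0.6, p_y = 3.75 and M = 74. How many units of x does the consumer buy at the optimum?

x* = 25

So x*(p_x,p_y) = 4·p_y/p_x, independent of income; and y* = (M − 4·p_y)/p_y.
At the given prices: x* = 4·3.75/0.6 = 25.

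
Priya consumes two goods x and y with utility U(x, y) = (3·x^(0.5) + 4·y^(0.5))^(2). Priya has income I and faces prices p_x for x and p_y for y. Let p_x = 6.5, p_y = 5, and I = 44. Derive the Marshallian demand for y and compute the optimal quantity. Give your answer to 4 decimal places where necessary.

With the ratio pinned down, the budget gives x* = I/(p_x + p_y·(y/x)) and y* = (y/x)·x*.
Numerically y/x = 3.004444, so x* = 44/(6.5 + 5·3.004444) = 2.0444 and y* = 3.004444·2.0444 = 6.1423.

y* = 6.1423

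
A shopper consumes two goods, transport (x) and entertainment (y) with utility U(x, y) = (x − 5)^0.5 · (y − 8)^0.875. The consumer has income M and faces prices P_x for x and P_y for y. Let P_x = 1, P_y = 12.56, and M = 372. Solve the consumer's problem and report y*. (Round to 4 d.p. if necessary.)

MRS = (4/7)·(y−8)/(x−5). Tangency with P_x/P_y gives y−8 = (7/4)·(P_x/P_y)·(x−5).
After buying the subsistence bundle (5, 8), a share 4/11 of the remaining income goes to x: x* = 5 + 4/11·(M − 5P_x − 8P_y)/P_x.
Discretionary income = 372 − 5·1 − 8·12.56 = 266.52; y* = 8 + 7/11·266.52/12.56 = 21.5035.

y* = 21.5035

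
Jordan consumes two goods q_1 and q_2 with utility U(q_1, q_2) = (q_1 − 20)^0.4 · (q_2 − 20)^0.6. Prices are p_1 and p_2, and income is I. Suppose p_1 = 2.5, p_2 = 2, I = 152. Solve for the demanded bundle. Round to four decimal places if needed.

q_1* = 29.92, q_2* = 38.6

Let q_1' = q_1−20, q_2' = q_2−20. MRS = (2/3)·q_2'/q_1' = p_1/p_2.
After buying the subsistence bundle (20, 20), a share 0.4 of the remaining income goes to q_1: q_1* = 20 + 0.4·(I − 20p_1 − 20p_2)/p_1.
Discretionary income = 152 − 20·2.5 − 20·2 = 62; q_1* = 20 + 0.4·62/2.5 = 29.92; q_2* = 20 + 0.6·62/2 = 38.6.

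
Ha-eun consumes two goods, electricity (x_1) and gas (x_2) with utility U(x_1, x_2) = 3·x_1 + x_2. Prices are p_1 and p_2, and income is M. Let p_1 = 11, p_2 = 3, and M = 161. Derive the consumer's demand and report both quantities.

x_1* = 0, x_2* = 53.6667

Linear utility — the consumer picks whichever good has higher MU/price: 3/11 = 0.2727 vs 1/3 = 0.3333.
x_2 gives more utility per dollar, so spend all income on x_2: x_2* = M/p_2, x_1* = 0.
Numerically: x_1* = 0, x_2* = 53.6667.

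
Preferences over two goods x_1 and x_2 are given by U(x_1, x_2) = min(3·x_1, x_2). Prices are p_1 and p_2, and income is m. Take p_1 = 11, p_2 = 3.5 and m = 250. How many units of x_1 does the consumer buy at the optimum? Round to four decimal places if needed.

x_1* = 11.6279

Leontief preferences: the optimum is at the kink where x_1/1 = x_2/3, i.e. x_2 = 3·x_1.
Budget: p_1·x_1 + p_2·3·x_1 = m, so (p_1 + 3·p_2)·x_1 = m.
Demand: x_1*(p_1,p_2,m) = m/(p_1 + 3·p_2), x_2* = 3·m/(p_1 + 3·p_2).
Here 11 + 3·3.5 = 21.5, giving x_1* = 11.6279.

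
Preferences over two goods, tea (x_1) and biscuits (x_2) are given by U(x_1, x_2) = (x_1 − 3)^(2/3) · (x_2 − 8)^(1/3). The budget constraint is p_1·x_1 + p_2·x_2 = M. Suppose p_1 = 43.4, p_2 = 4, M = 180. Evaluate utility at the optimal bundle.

V = 0.4804

Let x_1' = x_1−3, x_2' = x_2−8. MRS = 2·x_2'/x_1' = p_1/p_2.
Substituting into the budget: x_1* = 3 + 2/3·(M − 3·p_1 − 8·p_2)/p_1, and x_2* = 8 + 1/3·(…)/p_2.
Discretionary income = 180 − 3·43.4 − 8·4 = 17.8; x_1* = 3 + 2/3·17.8/43.4 = 3.2734; x_2* = 8 + 1/3·17.8/4 = 9.4833.
Utility at the optimum: U(3.2734, 9.4833) = 0.4804.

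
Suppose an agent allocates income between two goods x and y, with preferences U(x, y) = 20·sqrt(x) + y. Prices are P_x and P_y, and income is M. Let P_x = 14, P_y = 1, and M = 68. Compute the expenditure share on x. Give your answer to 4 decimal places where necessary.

share on x = 0.105

Utility is quasi-linear in y; the FOC for x is 10/√x = P_x/P_y.
Solve: √x = 10·P_y/P_x, so x*(P_x,P_y) = (10·P_y/P_x)², and y* = (M − P_x·x*)/P_y.
Plugging in: x* = (10·1/14)² = 0.5102, y* = 60.8571.
Expenditure on x: 14·0.5102 = 7.1429; share = 0.105.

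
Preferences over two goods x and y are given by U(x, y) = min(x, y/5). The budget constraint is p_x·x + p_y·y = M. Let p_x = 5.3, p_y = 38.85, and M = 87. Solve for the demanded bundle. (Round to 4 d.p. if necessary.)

With perfect complements, no substitution: consume in ratio x:y = 1:5.
Budget: p_x·x + p_y·5·x = M, so (p_x + 5·p_y)·x = M.
Demand: x*(p_x,p_y,M) = M/(p_x + 5·p_y), y* = 5·M/(p_x + 5·p_y).
Here 5.3 + 5·38.85 = 199.55, giving x* = 0.436 and y* = 2.1799.

x* = 0.436, y* = 2.1799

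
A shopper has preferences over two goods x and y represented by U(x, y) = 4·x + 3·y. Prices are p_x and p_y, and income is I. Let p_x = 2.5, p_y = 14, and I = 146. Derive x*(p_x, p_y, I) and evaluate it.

x* = 58.4

Linear utility — the consumer picks whichever good has higher MU/price: 4/2.5 = 1.6 vs 3/14 = 0.2143.
x gives more utility per dollar, so spend all income on x: x* = I/p_x, y* = 0.
Numerically: x* = 58.4, y* = 0.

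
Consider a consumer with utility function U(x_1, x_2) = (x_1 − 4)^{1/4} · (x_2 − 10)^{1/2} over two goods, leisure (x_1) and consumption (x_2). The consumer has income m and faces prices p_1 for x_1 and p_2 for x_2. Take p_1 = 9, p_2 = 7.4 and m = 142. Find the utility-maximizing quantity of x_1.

x_1* = 5.1852

MRS = (1/2)·(x_2−10)/(x_1−4). Tangency with p_1/p_2 gives x_2−10 = 2·(p_1/p_2)·(x_1−4).
Substituting into the budget: x_1* = 4 + 1/3·(m − 4·p_1 − 10·p_2)/p_1, and x_2* = 10 + 2/3·(…)/p_2.
Discretionary income = 142 − 4·9 − 10·7.4 = 32; x_1* = 4 + 1/3·32/9 = 5.1852.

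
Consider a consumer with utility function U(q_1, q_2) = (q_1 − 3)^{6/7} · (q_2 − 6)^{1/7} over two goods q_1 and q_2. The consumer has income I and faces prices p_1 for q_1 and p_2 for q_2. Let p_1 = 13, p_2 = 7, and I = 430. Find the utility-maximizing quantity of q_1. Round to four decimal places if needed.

Let q_1' = q_1−3, q_2' = q_2−6. MRS = 6·q_2'/q_1' = p_1/p_2.
After buying the subsistence bundle (3, 6), a share 6/7 of the remaining income goes to q_1: q_1* = 3 + 6/7·(I − 3p_1 − 6p_2)/p_1.
Discretionary income = 430 − 3·13 − 6·7 = 349; q_1* = 3 + 6/7·349/13 = 26.011.

q_1* = 26.011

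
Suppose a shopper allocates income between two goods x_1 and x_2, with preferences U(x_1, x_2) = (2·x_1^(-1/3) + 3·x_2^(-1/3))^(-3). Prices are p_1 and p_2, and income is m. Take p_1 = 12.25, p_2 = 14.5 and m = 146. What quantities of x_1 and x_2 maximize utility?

x_1* = 4.9377, x_2* = 5.8975

MRS = MU_x_1/MU_x_2 = (2/3)·(x_2/x_1)^(4/3). Set equal to p_1/p_2.
Hence x_2/x_1 = ((3/2)·p_1/p_2)^(1/(4/3)), i.e. raised to the 0.75 power.
With the ratio pinned down, the budget gives x_1* = m/(p_1 + p_2·(x_2/x_1)) and x_2* = (x_2/x_1)·x_1*.
Numerically x_2/x_1 = 1.194385, so x_1* = 146/(12.25 + 14.5·1.194385) = 4.9377 and x_2* = 1.194385·4.9377 = 5.8975.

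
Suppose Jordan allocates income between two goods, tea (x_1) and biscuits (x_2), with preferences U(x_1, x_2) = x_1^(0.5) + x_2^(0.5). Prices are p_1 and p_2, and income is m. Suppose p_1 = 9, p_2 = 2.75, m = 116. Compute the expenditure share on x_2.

From the CES first-order condition, (x_2/x_1)^(0.5) = p_1/p_2.
Hence x_2/x_1 = (p_1/p_2)^(1/(0.5)), i.e. raised to the 2 power.
Substitute x_2 = (x_2/x_1)·x_1 into the budget: x_1* = m/(p_1 + p_2·(x_2/x_1)).
Numerically x_2/x_1 = 10.710744, so x_1* = 116/(9 + 2.75·10.710744) = 3.0165 and x_2* = 10.710744·3.0165 = 32.3095.
Expenditure on x_2: 2.75·32.3095 = 88.8511; share = 0.766.

share on x_2 = 0.766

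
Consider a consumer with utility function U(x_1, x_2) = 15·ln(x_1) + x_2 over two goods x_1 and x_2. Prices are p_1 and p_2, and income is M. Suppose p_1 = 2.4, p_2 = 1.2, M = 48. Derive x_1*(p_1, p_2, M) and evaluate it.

MU_x_1 = 15/x_1, MU_x_2 = 1. Tangency: 15/x_1 = p_1/p_2.
So x_1*(p_1,p_2) = 15·p_2/p_1, independent of income; and x_2* = (M − 15·p_2)/p_2.
At the given prices: x_1* = 15·1.2/2.4 = 7.5.

x_1* = 7.5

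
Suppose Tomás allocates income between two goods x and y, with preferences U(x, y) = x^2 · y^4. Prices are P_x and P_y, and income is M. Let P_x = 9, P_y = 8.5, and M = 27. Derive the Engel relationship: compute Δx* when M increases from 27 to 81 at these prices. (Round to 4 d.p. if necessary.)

Tangency: MRS = (1/2)·y/x = P_x/P_y.
Rearranging, P_y·y = 2·P_x·x. Substituting into the budget gives P_x·x·(1 + 2) = M.
Demand: x*(P_x,P_y,M) = 1/3·M/P_x and y* = 2/3·M/P_y.
At P_x=9, P_y=8.5, M=27: x* = 1/3·27/9 = 1.
At M' = 81: x* = 3. Change: 3 − 1 = 2.

Δx* = 2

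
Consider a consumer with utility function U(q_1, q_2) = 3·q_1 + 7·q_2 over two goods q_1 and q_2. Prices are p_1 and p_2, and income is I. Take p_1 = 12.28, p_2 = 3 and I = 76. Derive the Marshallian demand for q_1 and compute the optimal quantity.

Linear utility — the consumer picks whichever good has higher MU/price: 3/12.28 = 0.2443 vs 7/3 = 2.3333.
q_2 gives more utility per dollar, so spend all income on q_2: q_2* = I/p_2, q_1* = 0.
Numerically: q_1* = 0, q_2* = 25.3333.

q_1* = 0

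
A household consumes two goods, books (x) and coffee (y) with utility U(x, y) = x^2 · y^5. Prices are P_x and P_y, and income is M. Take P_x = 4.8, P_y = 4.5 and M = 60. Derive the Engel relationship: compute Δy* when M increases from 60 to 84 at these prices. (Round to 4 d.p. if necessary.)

Demand: x*(P_x,P_y,M) = 2/7·M/P_x and y* = 5/7·M/P_y.
At P_x=4.8, P_y=4.5, M=60: y* = 5/7·60/4.5 = 9.5238.
At M' = 84: y* = 13.3333. Change: 13.3333 − 9.5238 = 3.8095.

Δy* = 3.8095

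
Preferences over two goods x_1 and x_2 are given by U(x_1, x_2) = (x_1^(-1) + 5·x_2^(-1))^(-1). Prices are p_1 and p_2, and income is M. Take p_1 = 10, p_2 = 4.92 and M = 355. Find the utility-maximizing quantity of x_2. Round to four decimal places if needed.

x_2* = 44.0617

From the CES first-order condition, (1/5)·(x_2/x_1)^(2) = p_1/p_2.
Hence x_2/x_1 = (5·p_1/p_2)^(1/(2)), i.e. raised to the 0.5 power.
Substitute x_2 = (x_2/x_1)·x_1 into the budget: x_1* = M/(p_1 + p_2·(x_2/x_1)).
Numerically x_2/x_1 = 3.187884, so x_1* = 355/(10 + 4.92·3.187884) = 13.8216 and x_2* = 3.187884·13.8216 = 44.0617.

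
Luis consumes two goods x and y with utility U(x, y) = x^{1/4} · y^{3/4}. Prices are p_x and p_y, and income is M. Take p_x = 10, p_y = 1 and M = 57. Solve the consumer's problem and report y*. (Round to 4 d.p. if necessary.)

The MRS is (1/3)·y/x. Set MRS = p_x/p_y.
Rearranging, p_y·y = 3·p_x·x. Substituting into the budget gives p_x·x·(1 + 3) = M.
Demand: x*(p_x,p_y,M) = 0.25·M/p_x and y* = 0.75·M/p_y.
At p_x=10, p_y=1, M=57: y* = 0.75·57/1 = 42.75.

y* = 42.75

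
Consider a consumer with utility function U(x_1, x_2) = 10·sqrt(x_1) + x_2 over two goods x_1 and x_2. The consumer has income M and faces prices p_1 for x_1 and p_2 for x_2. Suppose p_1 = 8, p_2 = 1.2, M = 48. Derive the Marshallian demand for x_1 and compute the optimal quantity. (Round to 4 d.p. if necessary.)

x_1* = 0.5625

MU_x_1 = 5/√x_1, MU_x_2 = 1. Tangency: 5/√x_1 = p_1/p_2.
Thus x_1* = (5·p_2/p_1)² — independent of M — with the rest of income spent on x_2.
Plugging in: x_1* = (5·1.2/8)² = 0.5625.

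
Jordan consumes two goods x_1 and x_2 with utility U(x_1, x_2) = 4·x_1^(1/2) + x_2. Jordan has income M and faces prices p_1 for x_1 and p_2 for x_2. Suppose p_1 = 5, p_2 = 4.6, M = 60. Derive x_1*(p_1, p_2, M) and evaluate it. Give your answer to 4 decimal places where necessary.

x_1* = 3.3856

MU_x_1 = 2/√x_1, MU_x_2 = 1. Tangency: 2/√x_1 = p_1/p_2.
Thus x_1* = (2·p_2/p_1)² — independent of M — with the rest of income spent on x_2.
Plugging in: x_1* = (2·4.6/5)² = 3.3856.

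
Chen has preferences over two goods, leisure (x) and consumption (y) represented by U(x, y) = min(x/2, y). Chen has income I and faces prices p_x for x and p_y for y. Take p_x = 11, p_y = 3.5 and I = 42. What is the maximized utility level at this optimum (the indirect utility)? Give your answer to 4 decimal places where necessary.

With perfect complements, no substitution: consume in ratio x:y = 2:1.
Budget: p_x·x + p_y·(1/2)·x = I, so (2·p_x + p_y)·x = 2·I.
Demand: x*(p_x,p_y,I) = 2·I/(2·p_x + p_y), y* = I/(2·p_x + p_y).
Here 2·11 + 3.5 = 25.5, giving x* = 3.2941 and y* = 1.6471.
Utility at the optimum: U(3.2941, 1.6471) = 1.6471.

V = 1.6471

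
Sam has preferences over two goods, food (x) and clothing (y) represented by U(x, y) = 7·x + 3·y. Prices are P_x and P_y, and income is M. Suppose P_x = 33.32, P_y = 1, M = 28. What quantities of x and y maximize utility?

y gives more utility per dollar, so spend all income on y: y* = M/P_y, x* = 0.
Numerically: x* = 0, y* = 28.

x* = 0, y* = 28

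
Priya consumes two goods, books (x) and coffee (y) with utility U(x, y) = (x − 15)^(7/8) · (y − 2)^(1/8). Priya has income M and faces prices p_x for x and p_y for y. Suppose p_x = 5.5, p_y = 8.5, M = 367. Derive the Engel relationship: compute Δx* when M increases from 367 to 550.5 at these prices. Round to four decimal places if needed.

Let x' = x−15, y' = y−2. MRS = 7·y'/x' = p_x/p_y.
After buying the subsistence bundle (15, 2), a share 0.875 of the remaining income goes to x: x* = 15 + 0.875·(M − 15p_x − 2p_y)/p_x.
Discretionary income = 367 − 15·5.5 − 2·8.5 = 267.5; x* = 15 + 0.875·267.5/5.5 = 57.5568.
At M' = 550.5: x* = 86.75. Change: 86.75 − 57.5568 = 29.1932.

Δx* = 29.1932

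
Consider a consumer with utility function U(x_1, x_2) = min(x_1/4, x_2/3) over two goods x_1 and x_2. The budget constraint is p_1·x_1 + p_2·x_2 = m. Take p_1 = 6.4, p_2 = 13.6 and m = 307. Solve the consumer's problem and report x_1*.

Leontief preferences: the optimum is at the kink where x_1/4 = x_2/3, i.e. x_2 = (3/4)·x_1.
Budget: p_1·x_1 + p_2·(3/4)·x_1 = m, so (4·p_1 + 3·p_2)·x_1 = 4·m.
Demand: x_1*(p_1,p_2,m) = 4·m/(4·p_1 + 3·p_2), x_2* = 3·m/(4·p_1 + 3·p_2).
Here 4·6.4 + 3·13.6 = 66.4, giving x_1* = 18.494.

x_1* = 18.494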